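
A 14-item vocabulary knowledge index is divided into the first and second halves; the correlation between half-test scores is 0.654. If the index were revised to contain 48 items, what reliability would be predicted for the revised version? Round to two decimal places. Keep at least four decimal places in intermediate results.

0.93

First correct the split-half correlation to full-test reliability: r_full = 2 × 0.654 / (1 + 0.654) ≈ 0.7908
Then adjust to 48 items: n = 48/14 = 3.4286
r_new = n·r_full / (1 + (n − 1)·r_full) = 2.7113 / 2.9205 ≈ 0.9284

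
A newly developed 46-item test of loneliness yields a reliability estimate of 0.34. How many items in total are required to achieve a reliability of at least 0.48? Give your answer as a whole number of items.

83

Spearman-Brown solved for the length factor n:
n = r*(1 − r) / [ r (1 − r*) ]
n = 0.48 × (1 − 0.34) / [ 0.34 × (1 − 0.48) ]
  = 0.3168 / 0.1768 = 1.7919
So the test needs 1.7919 × 46 ≈ 82.43 items; rounding up, 83.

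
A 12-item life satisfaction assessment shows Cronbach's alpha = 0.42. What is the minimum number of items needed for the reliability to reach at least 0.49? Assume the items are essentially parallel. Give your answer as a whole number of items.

16

n = 0.49 × (1 − 0.42) / [ 0.42 × (1 − 0.49) ]
  = 0.2842 / 0.2142 = 1.3268
Items needed = n × 12 = 1.3268 × 12 ≈ 15.92 → round up to 16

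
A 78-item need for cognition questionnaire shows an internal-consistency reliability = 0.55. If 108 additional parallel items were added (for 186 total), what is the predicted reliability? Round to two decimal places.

0.74

The new length is 186/78 = 2.3846 times the old.
r_new = (2.3846 × 0.55) / (1 + (2.3846 − 1) × 0.55)
     = 1.3115 / 1.7615 = 0.7445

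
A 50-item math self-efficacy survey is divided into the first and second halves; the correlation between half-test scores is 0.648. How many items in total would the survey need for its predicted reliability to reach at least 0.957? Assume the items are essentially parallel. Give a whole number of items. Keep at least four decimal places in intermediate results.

303

r_full = 2(0.648)/(1 + 0.648) = 0.7864
n = r_tgt(1 − r_full) / [r_full(1 − r_tgt)] = 0.957 × 0.2136 / (0.7864 × 0.043) ≈ 6.0451
Required items = 6.0451 × 50 = 302.25, so 303 items.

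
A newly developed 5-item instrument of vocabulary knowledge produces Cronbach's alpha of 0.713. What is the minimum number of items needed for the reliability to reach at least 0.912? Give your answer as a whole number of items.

n = [0.912 × 0.287] / [0.713 × 0.088]
  = 0.261744 / 0.062744 = 4.1716
Items needed = n × 5 = 4.1716 × 5 ≈ 20.86 → round up to 21

21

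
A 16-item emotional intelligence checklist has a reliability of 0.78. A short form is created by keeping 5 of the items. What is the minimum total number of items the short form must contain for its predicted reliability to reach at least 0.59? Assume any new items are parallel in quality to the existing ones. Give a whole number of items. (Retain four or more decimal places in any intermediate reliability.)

7

Short-form reliability: n = 5/16 = 0.3125; r_5 = n·r/(1+(n−1)r) ≈ 0.5256
Length factor from the short form to reach 0.59: n' = 0.59(1 − 0.5256) / [0.5256(1 − 0.59)] ≈ 1.2988
Items = 1.2988 × 5 ≈ 6.49 → 7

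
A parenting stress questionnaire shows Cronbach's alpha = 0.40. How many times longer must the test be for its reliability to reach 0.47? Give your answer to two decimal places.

1.33

n = [0.47 × 0.60] / [0.40 × 0.53]
  = 0.2820 / 0.2120 = 1.3302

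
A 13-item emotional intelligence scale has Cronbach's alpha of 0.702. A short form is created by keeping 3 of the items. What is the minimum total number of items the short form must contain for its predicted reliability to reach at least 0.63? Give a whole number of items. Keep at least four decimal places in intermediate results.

Short-form reliability: n = 3/13 = 0.2308; r_3 = n·r/(1+(n−1)r) ≈ 0.3522
Then solve for n' with r_old = 0.3522, r_target = 0.63: n' = 0.63(1 − 0.3522)/[0.3522(1 − 0.63)] = 3.1318
Total items = 3.1318 × 3 = 9.40, rounded up to 10.

10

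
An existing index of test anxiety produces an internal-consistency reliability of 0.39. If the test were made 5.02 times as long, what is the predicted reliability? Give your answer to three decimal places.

Spearman-Brown: r_new = n·r / (1 + (n − 1)·r)
r_new = (5.02 × 0.39) / (1 + (5.02 − 1) × 0.39)
r_new = 1.9578 / 2.5678 ≈ 0.7624

0.762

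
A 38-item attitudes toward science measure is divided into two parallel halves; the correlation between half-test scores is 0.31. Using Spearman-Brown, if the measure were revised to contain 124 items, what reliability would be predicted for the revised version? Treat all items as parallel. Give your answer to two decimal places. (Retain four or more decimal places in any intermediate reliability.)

0.75

First correct the split-half correlation to full-test reliability: r_full = 2 × 0.31 / (1 + 0.31) ≈ 0.4733
Length factor from 38 to 124 items: n = 124/38 = 3.2632
r_new = n·r_full / (1 + (n − 1)·r_full) = 1.5445 / 2.0712 ≈ 0.7457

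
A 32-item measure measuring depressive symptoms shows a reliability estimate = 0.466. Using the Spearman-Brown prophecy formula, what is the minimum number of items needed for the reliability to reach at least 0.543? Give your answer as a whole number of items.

n = 0.543(1 − 0.466) / [0.466(1 − 0.543)]
n = 0.289962 / 0.212962 ≈ 1.3616
1.3616 × 32 = 43.57 → 44 items

44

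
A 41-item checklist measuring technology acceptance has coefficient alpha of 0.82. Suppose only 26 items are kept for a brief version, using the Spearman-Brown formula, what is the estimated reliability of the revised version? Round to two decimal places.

0.74

Length ratio n = 26/41 = 0.6341
r_new = 0.6341·0.82 / [1 + (0.6341 − 1)·0.82]
r_new = 0.5200 / 0.7000 ≈ 0.7429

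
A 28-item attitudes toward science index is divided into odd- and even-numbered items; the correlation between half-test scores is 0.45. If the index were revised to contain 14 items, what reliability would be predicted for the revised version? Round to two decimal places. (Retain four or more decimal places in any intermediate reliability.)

Spearman-Brown correction (n = 2): r_full = 2·0.45/(1 + 0.45) = 0.6207
Then adjust to 14 items: n = 14/28 = 0.5000
r_new = n·r_full / (1 + (n − 1)·r_full) = 0.3104 / 0.6896 ≈ 0.4501

0.45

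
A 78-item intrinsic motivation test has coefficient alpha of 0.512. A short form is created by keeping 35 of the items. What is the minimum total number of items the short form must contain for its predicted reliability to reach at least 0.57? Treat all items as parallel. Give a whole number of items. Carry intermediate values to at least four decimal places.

Short-form reliability: n = 35/78 = 0.4487; r_35 = n·r/(1+(n−1)r) ≈ 0.3201
Then solve for n' with r_old = 0.3201, r_target = 0.57: n' = 0.57(1 − 0.3201)/[0.3201(1 − 0.57)] = 2.8156
Total items = 2.8156 × 35 = 98.55, rounded up to 99.

99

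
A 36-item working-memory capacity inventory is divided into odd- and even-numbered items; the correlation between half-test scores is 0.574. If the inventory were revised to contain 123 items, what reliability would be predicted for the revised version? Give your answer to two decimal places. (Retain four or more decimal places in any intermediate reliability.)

0.90

Spearman-Brown correction (n = 2): r_full = 2·0.574/(1 + 0.574) = 0.7294
Then adjust to 123 items: n = 123/36 = 3.4167
r_new = n·r_full / (1 + (n − 1)·r_full) = 2.4921 / 2.7627 ≈ 0.9021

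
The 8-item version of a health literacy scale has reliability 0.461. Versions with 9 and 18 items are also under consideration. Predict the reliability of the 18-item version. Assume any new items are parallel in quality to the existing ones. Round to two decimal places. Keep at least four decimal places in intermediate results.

The 9-item form is not needed; work directly from the 8-item form with n = 18/8 = 2.2500.
r_{18} = n·r / (1 + (n − 1)·r) = 1.0373 / 1.5762 ≈ 0.6581

0.66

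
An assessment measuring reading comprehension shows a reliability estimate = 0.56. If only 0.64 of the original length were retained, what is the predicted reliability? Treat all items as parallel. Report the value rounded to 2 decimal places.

0.45

r_new = 0.64·0.56 / [1 + (0.64 − 1)·0.56]
     = 0.3584 / 0.7984 = 0.4489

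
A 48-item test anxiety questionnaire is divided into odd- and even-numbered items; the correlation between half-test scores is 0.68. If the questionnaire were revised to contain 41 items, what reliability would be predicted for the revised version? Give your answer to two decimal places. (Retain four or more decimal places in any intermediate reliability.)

0.78

Full-test reliability from the split-half r: r_full = 2(0.68)/(1 + 0.68) = 0.8095
Length factor from 48 to 41 items: n = 41/48 = 0.8542
r_new = n·r_full / (1 + (n − 1)·r_full) = 0.6915 / 0.8820 ≈ 0.7840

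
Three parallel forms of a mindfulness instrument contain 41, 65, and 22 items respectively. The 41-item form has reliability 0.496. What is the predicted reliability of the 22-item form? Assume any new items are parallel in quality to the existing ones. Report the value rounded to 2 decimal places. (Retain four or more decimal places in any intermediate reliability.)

The 65-item form is not needed; work directly from the 41-item form with n = 22/41 = 0.5366.
r_{22} = n·r / (1 + (n − 1)·r) = 0.2662 / 0.7702 ≈ 0.3456

0.35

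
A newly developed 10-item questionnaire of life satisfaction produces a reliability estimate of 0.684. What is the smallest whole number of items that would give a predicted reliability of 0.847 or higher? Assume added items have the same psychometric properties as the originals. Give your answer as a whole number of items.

26

Spearman-Brown solved for the length factor n:
n = r_target (1 − r_old) / [ r_old (1 − r_target) ]
n = 0.847 × (1 − 0.684) / [ 0.684 × (1 − 0.847) ]
n = 0.267652 / 0.104652 ≈ 2.5575
Items needed = n × 10 = 2.5575 × 10 ≈ 25.58 → round up to 26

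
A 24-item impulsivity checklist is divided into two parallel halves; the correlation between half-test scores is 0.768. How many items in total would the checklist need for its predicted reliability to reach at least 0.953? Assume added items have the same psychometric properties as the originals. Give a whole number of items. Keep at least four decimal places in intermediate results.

74

r_full = 2(0.768)/(1 + 0.768) = 0.8688
Solve Spearman-Brown for n: n = 0.953(1 − 0.8688) / [0.8688(1 − 0.953)] = 3.0620
Required items = 3.0620 × 24 = 73.49, so 74 items.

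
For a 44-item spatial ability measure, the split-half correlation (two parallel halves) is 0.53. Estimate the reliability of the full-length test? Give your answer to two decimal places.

r_full = 2(0.53) / (1 + 0.53)
       = 1.0600 / 1.5300 = 0.6928

0.69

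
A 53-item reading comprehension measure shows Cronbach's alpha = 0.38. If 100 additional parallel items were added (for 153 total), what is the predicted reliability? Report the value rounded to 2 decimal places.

0.64

The new length is 153/53 = 2.8868 times the old.
r_new = (2.8868 × 0.38) / (1 + (2.8868 − 1) × 0.38)
r_new = 1.0970 / 1.7170 ≈ 0.6389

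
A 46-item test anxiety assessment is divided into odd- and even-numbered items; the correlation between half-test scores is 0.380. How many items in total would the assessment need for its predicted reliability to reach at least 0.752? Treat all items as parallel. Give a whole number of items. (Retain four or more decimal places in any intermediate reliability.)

114

r_full = 2(0.380)/(1 + 0.380) = 0.5507
Solve Spearman-Brown for n: n = 0.752(1 − 0.5507) / [0.5507(1 − 0.752)] = 2.4739
Required items = 2.4739 × 46 = 113.80, so 114 items.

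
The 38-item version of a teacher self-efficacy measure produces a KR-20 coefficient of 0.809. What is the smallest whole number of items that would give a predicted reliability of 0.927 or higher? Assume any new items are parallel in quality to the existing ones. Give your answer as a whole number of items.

114

n = 0.927 × (1 − 0.809) / [ 0.809 × (1 − 0.927) ]
  = 0.177057 / 0.059057 = 2.9981
Items needed = n × 38 = 2.9981 × 38 ≈ 113.93 → round up to 114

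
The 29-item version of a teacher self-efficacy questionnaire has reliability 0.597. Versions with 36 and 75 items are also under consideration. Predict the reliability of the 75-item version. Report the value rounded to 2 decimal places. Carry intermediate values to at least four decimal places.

0.79

Only the ratio of lengths matters: n = 75/29 = 2.5862
r_{75} = n·r / (1 + (n − 1)·r) = 1.5440 / 1.9470 ≈ 0.7930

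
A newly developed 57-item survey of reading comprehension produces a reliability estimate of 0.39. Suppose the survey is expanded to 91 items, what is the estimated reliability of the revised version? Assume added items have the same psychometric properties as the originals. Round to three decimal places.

0.505

The new length is 91/57 = 1.5965 times the old.
r_new = 1.5965·0.39 / [1 + (1.5965 − 1)·0.39]
r_new = 0.6226 / 1.2326 ≈ 0.5051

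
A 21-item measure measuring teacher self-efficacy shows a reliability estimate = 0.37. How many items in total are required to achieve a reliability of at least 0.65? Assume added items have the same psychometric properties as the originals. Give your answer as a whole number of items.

67

n = [0.65 × 0.63] / [0.37 × 0.35]
  = 0.4095 / 0.1295 = 3.1622
Items needed = n × 21 = 3.1622 × 21 ≈ 66.41 → round up to 67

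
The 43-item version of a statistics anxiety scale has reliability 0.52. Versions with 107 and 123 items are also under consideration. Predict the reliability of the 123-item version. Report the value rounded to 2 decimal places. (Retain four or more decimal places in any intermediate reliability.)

Only the ratio of lengths matters: n = 123/43 = 2.8605
r_{123} = n·r / (1 + (n − 1)·r) = 1.4875 / 1.9675 ≈ 0.7560

0.76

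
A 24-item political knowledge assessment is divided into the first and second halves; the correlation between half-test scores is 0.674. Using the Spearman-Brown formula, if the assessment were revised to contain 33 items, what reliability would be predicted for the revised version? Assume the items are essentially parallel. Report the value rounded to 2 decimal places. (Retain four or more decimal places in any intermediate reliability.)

0.85

First correct the split-half correlation to full-test reliability: r_full = 2 × 0.674 / (1 + 0.674) ≈ 0.8053
Length factor from 24 to 33 items: n = 33/24 = 1.3750
r_new = n·r_full / (1 + (n − 1)·r_full) = 1.1073 / 1.3020 ≈ 0.8505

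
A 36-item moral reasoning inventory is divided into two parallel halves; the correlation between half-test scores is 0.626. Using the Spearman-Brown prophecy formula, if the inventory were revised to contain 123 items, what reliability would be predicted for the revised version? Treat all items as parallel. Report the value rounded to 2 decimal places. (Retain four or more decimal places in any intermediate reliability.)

0.92

Full-test reliability from the split-half r: r_full = 2(0.626)/(1 + 0.626) = 0.7700
Then adjust to 123 items: n = 123/36 = 3.4167
r_new = n·r_full / (1 + (n − 1)·r_full) = 2.6309 / 2.8609 ≈ 0.9196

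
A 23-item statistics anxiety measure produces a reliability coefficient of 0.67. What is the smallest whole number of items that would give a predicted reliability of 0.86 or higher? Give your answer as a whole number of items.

Invert Spearman-Brown to solve for n:
n = r_target (1 − r_old) / [ r_old (1 − r_target) ]
n = [0.86 × 0.33] / [0.67 × 0.14]
n = 0.2838 / 0.0938 ≈ 3.0256
3.0256 × 23 = 69.59 → 70 items

70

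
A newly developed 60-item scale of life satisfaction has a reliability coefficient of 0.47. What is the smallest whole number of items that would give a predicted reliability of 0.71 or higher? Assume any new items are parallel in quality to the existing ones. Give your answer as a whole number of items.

166

n = 0.71 × (1 − 0.47) / [ 0.47 × (1 − 0.71) ]
n = 0.3763 / 0.1363 ≈ 2.7608
Items needed = n × 60 = 2.7608 × 60 ≈ 165.65 → round up to 166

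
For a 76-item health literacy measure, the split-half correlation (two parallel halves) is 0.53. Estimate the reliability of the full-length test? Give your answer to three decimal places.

0.693

The full test is twice the length of either half (n = 2).
r_full = 2r_hh / (1 + r_hh) = 2 × 0.53 / (1 + 0.53)
r_full = 1.0600 / 1.5300 ≈ 0.6928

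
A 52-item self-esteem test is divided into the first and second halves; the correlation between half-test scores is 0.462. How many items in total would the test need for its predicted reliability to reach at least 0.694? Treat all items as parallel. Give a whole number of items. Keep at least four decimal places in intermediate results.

69

r_full = 2(0.462)/(1 + 0.462) = 0.6320
Solve Spearman-Brown for n: n = 0.694(1 − 0.6320) / [0.6320(1 − 0.694)] = 1.3206
Required items = 1.3206 × 52 = 68.67, so 69 items.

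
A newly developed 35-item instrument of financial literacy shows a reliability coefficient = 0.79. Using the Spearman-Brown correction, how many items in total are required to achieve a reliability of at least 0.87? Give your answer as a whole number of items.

63

Rearranging the Spearman-Brown formula for n,
n = r_target (1 − r_old) / [ r_old (1 − r_target) ]
n = 0.87(1 − 0.79) / [0.79(1 − 0.87)]
  = 0.1827 / 0.1027 = 1.7790
1.7790 × 35 = 62.27 → 63 items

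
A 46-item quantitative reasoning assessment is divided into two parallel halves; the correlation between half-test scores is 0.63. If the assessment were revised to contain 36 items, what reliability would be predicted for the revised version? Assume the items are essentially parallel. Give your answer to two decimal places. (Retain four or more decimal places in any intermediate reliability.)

Full-test reliability from the split-half r: r_full = 2(0.63)/(1 + 0.63) = 0.7730
Then adjust to 36 items: n = 36/46 = 0.7826
r_new = n·r_full / (1 + (n − 1)·r_full) = 0.6049 / 0.8319 ≈ 0.7271

0.73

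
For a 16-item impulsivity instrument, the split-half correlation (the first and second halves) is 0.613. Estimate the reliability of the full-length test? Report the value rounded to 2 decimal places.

0.76

r_full = 2r_hh / (1 + r_hh) = 2 × 0.613 / (1 + 0.613)
       = 1.2260 / 1.6130 = 0.7601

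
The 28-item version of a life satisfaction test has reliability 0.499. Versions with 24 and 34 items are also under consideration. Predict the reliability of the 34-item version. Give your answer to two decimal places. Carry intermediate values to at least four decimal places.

The 24-item form is not needed; work directly from the 28-item form with n = 34/28 = 1.2143.
r_{34} = n·r / (1 + (n − 1)·r) = 0.6059 / 1.1069 ≈ 0.5474

0.55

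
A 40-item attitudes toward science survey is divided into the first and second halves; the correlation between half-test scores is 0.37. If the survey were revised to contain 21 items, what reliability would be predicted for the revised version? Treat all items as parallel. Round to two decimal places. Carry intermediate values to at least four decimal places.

Spearman-Brown correction (n = 2): r_full = 2·0.37/(1 + 0.37) = 0.5401
Then adjust to 21 items: n = 21/40 = 0.5250
r_new = n·r_full / (1 + (n − 1)·r_full) = 0.2836 / 0.7435 ≈ 0.3814

0.38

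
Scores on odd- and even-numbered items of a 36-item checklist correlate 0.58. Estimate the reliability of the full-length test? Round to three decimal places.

0.734

Each half is half the length of the full test, so the full test is n = 2 times a half.
r_full = 2r_hh / (1 + r_hh) = 2 × 0.58 / (1 + 0.58)
r_full = 1.1600 / 1.5800 ≈ 0.7342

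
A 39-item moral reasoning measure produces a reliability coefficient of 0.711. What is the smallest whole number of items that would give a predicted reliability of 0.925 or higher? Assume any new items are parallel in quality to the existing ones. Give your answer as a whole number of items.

Rearranging the Spearman-Brown formula for n,
n = r*(1 − r) / [ r (1 − r*) ]
n = [0.925 × 0.289] / [0.711 × 0.075]
  = 0.267325 / 0.053325 = 5.0131
Items needed = n × 39 = 5.0131 × 39 ≈ 195.51 → round up to 196

196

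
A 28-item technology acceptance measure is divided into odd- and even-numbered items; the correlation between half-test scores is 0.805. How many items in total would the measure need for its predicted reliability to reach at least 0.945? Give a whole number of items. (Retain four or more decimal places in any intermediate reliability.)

r_full = 2(0.805)/(1 + 0.805) = 0.8920
Solve Spearman-Brown for n: n = 0.945(1 − 0.8920) / [0.8920(1 − 0.945)] = 2.0803
Items = 2.0803 × 28 ≈ 58.25 → 59

59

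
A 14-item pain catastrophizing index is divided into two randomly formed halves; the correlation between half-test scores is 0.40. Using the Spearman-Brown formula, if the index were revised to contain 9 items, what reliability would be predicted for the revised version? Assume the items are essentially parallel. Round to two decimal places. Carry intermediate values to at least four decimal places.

Spearman-Brown correction (n = 2): r_full = 2·0.40/(1 + 0.40) = 0.5714
Then adjust to 9 items: n = 9/14 = 0.6429
r_new = n·r_full / (1 + (n − 1)·r_full) = 0.3674 / 0.7960 ≈ 0.4616

0.46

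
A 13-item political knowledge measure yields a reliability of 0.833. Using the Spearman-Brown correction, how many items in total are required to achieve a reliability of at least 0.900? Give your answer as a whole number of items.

Rearranging the Spearman-Brown formula for n,
n = r*(1 − r) / [ r (1 − r*) ]
n = 0.900(1 − 0.833) / [0.833(1 − 0.900)]
n = 0.150300 / 0.083300 ≈ 1.8043
1.8043 × 13 = 23.46 → 24 items

24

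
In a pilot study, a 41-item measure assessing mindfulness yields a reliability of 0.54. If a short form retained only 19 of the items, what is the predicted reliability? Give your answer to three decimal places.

0.352

The new length is 19/41 = 0.4634 times the old.
Spearman-Brown: r_new = n·r / (1 + (n − 1)·r)
r_new = (0.4634 × 0.54) / (1 + (0.4634 − 1) × 0.54)
r_new = 0.2502 / 0.7102 ≈ 0.3523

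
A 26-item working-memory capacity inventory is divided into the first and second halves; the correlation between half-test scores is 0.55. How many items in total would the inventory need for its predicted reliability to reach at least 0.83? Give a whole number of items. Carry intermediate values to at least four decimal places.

52

r_full = 2(0.55)/(1 + 0.55) = 0.7097
n = r_tgt(1 − r_full) / [r_full(1 − r_tgt)] = 0.83 × 0.2903 / (0.7097 × 0.17) ≈ 1.9971
Required items = 1.9971 × 26 = 51.92, so 52 items.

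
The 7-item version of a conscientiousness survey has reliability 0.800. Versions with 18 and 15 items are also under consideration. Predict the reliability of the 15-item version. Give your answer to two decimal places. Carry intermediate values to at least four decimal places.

The 18-item form is not needed; work directly from the 7-item form with n = 15/7 = 2.1429.
r_{15} = n·r / (1 + (n − 1)·r) = 1.7143 / 1.9143 ≈ 0.8955

0.90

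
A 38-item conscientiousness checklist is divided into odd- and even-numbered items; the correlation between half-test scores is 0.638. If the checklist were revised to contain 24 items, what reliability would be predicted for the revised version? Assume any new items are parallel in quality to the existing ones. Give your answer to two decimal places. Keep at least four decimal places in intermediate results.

0.69

First correct the split-half correlation to full-test reliability: r_full = 2 × 0.638 / (1 + 0.638) ≈ 0.7790
Length factor from 38 to 24 items: n = 24/38 = 0.6316
r_new = n·r_full / (1 + (n − 1)·r_full) = 0.4920 / 0.7130 ≈ 0.6900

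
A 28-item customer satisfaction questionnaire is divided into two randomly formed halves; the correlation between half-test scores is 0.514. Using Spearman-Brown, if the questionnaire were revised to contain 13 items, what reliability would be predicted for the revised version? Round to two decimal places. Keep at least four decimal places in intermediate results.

0.50

Spearman-Brown correction (n = 2): r_full = 2·0.514/(1 + 0.514) = 0.6790
Length factor from 28 to 13 items: n = 13/28 = 0.4643
r_new = n·r_full / (1 + (n − 1)·r_full) = 0.3153 / 0.6363 ≈ 0.4955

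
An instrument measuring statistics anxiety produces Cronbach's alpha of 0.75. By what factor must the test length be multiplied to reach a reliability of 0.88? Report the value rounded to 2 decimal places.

Invert Spearman-Brown to solve for n:
n = r_target (1 − r_old) / [ r_old (1 − r_target) ]
n = [0.88 × 0.25] / [0.75 × 0.12]
  = 0.2200 / 0.0900 = 2.4444

2.44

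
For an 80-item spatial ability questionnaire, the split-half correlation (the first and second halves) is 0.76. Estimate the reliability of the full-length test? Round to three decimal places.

r_full = 2r_hh / (1 + r_hh) = 2 × 0.76 / (1 + 0.76)
       = 1.5200 / 1.7600 = 0.8636

0.864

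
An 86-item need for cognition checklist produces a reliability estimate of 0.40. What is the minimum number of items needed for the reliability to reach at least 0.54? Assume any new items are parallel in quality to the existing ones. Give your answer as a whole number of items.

Invert Spearman-Brown to solve for n:
n = r_target (1 − r_old) / [ r_old (1 − r_target) ]
n = [0.54 × 0.60] / [0.40 × 0.46]
n = 0.3240 / 0.1840 ≈ 1.7609
1.7609 × 86 = 151.44 → 152 items

152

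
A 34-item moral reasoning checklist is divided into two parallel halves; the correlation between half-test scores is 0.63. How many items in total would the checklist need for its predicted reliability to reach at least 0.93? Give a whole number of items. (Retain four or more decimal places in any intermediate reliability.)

r_full = 2(0.63)/(1 + 0.63) = 0.7730
n = r_tgt(1 − r_full) / [r_full(1 − r_tgt)] = 0.93 × 0.2270 / (0.7730 × 0.07) ≈ 3.9015
Items = 3.9015 × 34 ≈ 132.65 → 133

133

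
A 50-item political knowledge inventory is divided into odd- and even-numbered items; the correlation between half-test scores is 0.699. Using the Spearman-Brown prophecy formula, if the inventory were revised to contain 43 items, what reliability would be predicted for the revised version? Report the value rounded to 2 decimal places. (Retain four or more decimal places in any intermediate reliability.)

Spearman-Brown correction (n = 2): r_full = 2·0.699/(1 + 0.699) = 0.8228
Length factor from 50 to 43 items: n = 43/50 = 0.8600
r_new = n·r_full / (1 + (n − 1)·r_full) = 0.7076 / 0.8848 ≈ 0.7997

0.80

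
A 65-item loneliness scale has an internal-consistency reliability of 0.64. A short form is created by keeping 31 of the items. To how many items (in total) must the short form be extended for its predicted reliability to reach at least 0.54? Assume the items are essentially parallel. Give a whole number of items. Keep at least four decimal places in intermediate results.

First, r for the 31-item form: n = 31/65 = 0.4769, so r_31 = 0.4769·0.64/(1 + (0.4769 − 1)·0.64) = 0.4588
Then solve for n' with r_old = 0.4588, r_target = 0.54: n' = 0.54(1 − 0.4588)/[0.4588(1 − 0.54)] = 1.3847
Items = 1.3847 × 31 ≈ 42.93 → 43

43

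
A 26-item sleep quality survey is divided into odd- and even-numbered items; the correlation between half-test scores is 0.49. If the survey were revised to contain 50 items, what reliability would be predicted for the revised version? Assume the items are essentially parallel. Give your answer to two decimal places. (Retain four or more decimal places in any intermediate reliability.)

Full-test reliability from the split-half r: r_full = 2(0.49)/(1 + 0.49) = 0.6577
Length factor from 26 to 50 items: n = 50/26 = 1.9231
r_new = n·r_full / (1 + (n − 1)·r_full) = 1.2648 / 1.6071 ≈ 0.7870

0.79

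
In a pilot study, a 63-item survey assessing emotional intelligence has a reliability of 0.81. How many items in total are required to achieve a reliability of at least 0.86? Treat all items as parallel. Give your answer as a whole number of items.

91

Spearman-Brown solved for the length factor n:
n = r*(1 − r) / [ r (1 − r*) ]
n = 0.86 × (1 − 0.81) / [ 0.81 × (1 − 0.86) ]
n = 0.1634 / 0.1134 ≈ 1.4409
1.4409 × 63 = 90.78 → 91 items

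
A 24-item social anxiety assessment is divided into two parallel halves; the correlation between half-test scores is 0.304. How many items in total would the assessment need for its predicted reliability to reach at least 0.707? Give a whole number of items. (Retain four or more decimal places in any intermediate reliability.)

r_full = 2(0.304)/(1 + 0.304) = 0.4663
Solve Spearman-Brown for n: n = 0.707(1 − 0.4663) / [0.4663(1 − 0.707)] = 2.7617
Items = 2.7617 × 24 ≈ 66.28 → 67

67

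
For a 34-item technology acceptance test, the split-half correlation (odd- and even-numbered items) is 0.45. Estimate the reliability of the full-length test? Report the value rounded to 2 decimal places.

r_full = 2r_hh / (1 + r_hh) = 2 × 0.45 / (1 + 0.45)
r_full = 0.9000 / 1.4500 ≈ 0.6207

0.62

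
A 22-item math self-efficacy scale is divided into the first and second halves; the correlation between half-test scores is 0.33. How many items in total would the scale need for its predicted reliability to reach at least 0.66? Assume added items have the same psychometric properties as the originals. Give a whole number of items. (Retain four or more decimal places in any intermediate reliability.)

44

Corrected full-test reliability: r_full = 2 × 0.33 / (1 + 0.33) ≈ 0.4962
Solve Spearman-Brown for n: n = 0.66(1 − 0.4962) / [0.4962(1 − 0.66)] = 1.9709
Required items = 1.9709 × 22 = 43.36, so 44 items.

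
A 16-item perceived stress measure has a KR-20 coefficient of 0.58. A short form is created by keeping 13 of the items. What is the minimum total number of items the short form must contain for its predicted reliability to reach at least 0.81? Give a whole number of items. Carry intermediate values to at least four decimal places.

50

First, r for the 13-item form: n = 13/16 = 0.8125, so r_13 = 0.8125·0.58/(1 + (0.8125 − 1)·0.58) = 0.5288
Length factor from the short form to reach 0.81: n' = 0.81(1 − 0.5288) / [0.5288(1 − 0.81)] ≈ 3.7988
Total items = 3.7988 × 13 = 49.38, rounded up to 50.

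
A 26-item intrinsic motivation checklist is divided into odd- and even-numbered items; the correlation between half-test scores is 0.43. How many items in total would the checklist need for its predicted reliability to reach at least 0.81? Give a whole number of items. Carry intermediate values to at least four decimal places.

r_full = 2(0.43)/(1 + 0.43) = 0.6014
Solve Spearman-Brown for n: n = 0.81(1 − 0.6014) / [0.6014(1 − 0.81)] = 2.8256
Required items = 2.8256 × 26 = 73.47, so 74 items.

74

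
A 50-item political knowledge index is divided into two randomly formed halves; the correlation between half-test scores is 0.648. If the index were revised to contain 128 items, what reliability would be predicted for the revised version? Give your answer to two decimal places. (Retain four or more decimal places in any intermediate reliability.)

0.90

First correct the split-half correlation to full-test reliability: r_full = 2 × 0.648 / (1 + 0.648) ≈ 0.7864
Then adjust to 128 items: n = 128/50 = 2.5600
r_new = n·r_full / (1 + (n − 1)·r_full) = 2.0132 / 2.2268 ≈ 0.9041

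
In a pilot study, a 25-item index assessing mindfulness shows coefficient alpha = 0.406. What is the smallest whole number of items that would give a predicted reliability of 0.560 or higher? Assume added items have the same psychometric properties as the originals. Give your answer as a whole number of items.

Invert Spearman-Brown to solve for n:
n = r*(1 − r) / [ r (1 − r*) ]
n = [0.560 × 0.594] / [0.406 × 0.440]
n = 0.332640 / 0.178640 ≈ 1.8621
1.8621 × 25 = 46.55 → 47 items

47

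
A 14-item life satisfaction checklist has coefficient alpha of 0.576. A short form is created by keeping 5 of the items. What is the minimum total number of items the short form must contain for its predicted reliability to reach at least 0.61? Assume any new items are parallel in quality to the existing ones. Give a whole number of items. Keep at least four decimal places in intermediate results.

First, r for the 5-item form: n = 5/14 = 0.3571, so r_5 = 0.3571·0.576/(1 + (0.3571 − 1)·0.576) = 0.3267
Then solve for n' with r_old = 0.3267, r_target = 0.61: n' = 0.61(1 − 0.3267)/[0.3267(1 − 0.61)] = 3.2235
Total items = 3.2235 × 5 = 16.12, rounded up to 17.

17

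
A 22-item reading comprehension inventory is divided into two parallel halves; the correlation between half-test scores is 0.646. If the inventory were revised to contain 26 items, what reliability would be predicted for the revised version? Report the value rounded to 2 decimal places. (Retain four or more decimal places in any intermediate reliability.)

Full-test reliability from the split-half r: r_full = 2(0.646)/(1 + 0.646) = 0.7849
Then adjust to 26 items: n = 26/22 = 1.1818
r_new = n·r_full / (1 + (n − 1)·r_full) = 0.9276 / 1.1427 ≈ 0.8118

0.81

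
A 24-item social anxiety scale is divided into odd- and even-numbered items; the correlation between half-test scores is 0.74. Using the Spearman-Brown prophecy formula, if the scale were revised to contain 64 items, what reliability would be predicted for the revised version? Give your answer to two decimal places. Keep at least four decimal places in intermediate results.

0.94

Spearman-Brown correction (n = 2): r_full = 2·0.74/(1 + 0.74) = 0.8506
Length factor from 24 to 64 items: n = 64/24 = 2.6667
r_new = n·r_full / (1 + (n − 1)·r_full) = 2.2683 / 2.4177 ≈ 0.9382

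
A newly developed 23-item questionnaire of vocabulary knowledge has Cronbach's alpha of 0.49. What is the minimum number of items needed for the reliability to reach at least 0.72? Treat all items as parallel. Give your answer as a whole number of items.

62

Invert Spearman-Brown to solve for n:
n = r*(1 − r) / [ r (1 − r*) ]
n = 0.72 × (1 − 0.49) / [ 0.49 × (1 − 0.72) ]
  = 0.3672 / 0.1372 = 2.6764
2.6764 × 23 = 61.56 → 62 items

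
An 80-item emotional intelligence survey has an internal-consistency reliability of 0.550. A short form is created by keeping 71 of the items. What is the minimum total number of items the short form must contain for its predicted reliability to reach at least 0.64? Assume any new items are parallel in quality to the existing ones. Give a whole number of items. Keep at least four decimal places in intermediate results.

117

Short-form reliability: n = 71/80 = 0.8875; r_71 = n·r/(1+(n−1)r) ≈ 0.5203
Then solve for n' with r_old = 0.5203, r_target = 0.64: n' = 0.64(1 − 0.5203)/[0.5203(1 − 0.64)] = 1.6391
Items = 1.6391 × 71 ≈ 116.38 → 117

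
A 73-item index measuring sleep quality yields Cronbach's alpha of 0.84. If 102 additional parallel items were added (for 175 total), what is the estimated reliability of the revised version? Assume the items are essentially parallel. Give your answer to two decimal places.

0.93

n = 175/73 = 2.3973
r_new = (2.3973 × 0.84) / (1 + (2.3973 − 1) × 0.84)
r_new = 2.0137 / 2.1737 ≈ 0.9264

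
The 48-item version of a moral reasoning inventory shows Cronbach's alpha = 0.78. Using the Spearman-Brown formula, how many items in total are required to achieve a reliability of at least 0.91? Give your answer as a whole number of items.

137

Rearranging the Spearman-Brown formula for n,
n = r_target (1 − r_old) / [ r_old (1 − r_target) ]
n = [0.91 × 0.22] / [0.78 × 0.09]
n = 0.2002 / 0.0702 ≈ 2.8519
2.8519 × 48 = 136.89 → 137 items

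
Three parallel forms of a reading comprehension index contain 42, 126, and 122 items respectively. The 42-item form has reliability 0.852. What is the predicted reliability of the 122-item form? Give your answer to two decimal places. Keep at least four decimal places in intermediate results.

Only the ratio of lengths matters: n = 122/42 = 2.9048
r_{122} = n·r / (1 + (n − 1)·r) = 2.4749 / 2.6229 ≈ 0.9436

0.94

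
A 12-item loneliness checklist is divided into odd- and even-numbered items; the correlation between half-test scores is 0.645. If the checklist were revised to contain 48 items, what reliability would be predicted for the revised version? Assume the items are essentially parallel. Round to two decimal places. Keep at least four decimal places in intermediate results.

Full-test reliability from the split-half r: r_full = 2(0.645)/(1 + 0.645) = 0.7842
Length factor from 12 to 48 items: n = 48/12 = 4.0000
r_new = n·r_full / (1 + (n − 1)·r_full) = 3.1368 / 3.3526 ≈ 0.9356

0.94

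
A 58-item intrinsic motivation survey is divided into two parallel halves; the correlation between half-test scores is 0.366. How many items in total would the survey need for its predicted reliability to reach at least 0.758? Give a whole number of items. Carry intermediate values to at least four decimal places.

158

Corrected full-test reliability: r_full = 2 × 0.366 / (1 + 0.366) ≈ 0.5359
n = r_tgt(1 − r_full) / [r_full(1 − r_tgt)] = 0.758 × 0.4641 / (0.5359 × 0.242) ≈ 2.7126
Required items = 2.7126 × 58 = 157.33, so 158 items.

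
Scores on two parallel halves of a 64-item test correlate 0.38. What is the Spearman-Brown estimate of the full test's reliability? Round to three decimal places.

0.551

r_full = 2r_hh / (1 + r_hh) = 2 × 0.38 / (1 + 0.38)
r_full = 0.7600 / 1.3800 ≈ 0.5507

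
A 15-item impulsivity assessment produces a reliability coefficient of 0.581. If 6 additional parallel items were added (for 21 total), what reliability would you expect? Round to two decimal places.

0.66

Length ratio n = 21/15 = 1.4
Spearman-Brown: r_new = n·r / (1 + (n − 1)·r)
r_new = (1.4 × 0.581) / (1 + (1.4 − 1) × 0.581)
     = 0.8134 / 1.2324 = 0.6600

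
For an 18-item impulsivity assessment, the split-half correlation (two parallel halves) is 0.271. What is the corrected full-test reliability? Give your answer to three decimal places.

0.426

The full test is twice the length of either half (n = 2).
r_full = 2(0.271) / (1 + 0.271)
r_full = 0.5420 / 1.2710 ≈ 0.4264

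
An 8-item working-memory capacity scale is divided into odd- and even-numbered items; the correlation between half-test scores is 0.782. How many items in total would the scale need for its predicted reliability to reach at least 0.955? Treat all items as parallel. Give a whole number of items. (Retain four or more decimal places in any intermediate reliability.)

24

r_full = 2(0.782)/(1 + 0.782) = 0.8777
Solve Spearman-Brown for n: n = 0.955(1 − 0.8777) / [0.8777(1 − 0.955)] = 2.9571
Items = 2.9571 × 8 ≈ 23.66 → 24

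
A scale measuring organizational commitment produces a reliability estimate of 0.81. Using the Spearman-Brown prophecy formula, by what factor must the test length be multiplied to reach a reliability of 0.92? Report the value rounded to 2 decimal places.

Invert Spearman-Brown to solve for n:
n = r_target (1 − r_old) / [ r_old (1 − r_target) ]
n = 0.92(1 − 0.81) / [0.81(1 − 0.92)]
n = 0.1748 / 0.0648 ≈ 2.6975

2.70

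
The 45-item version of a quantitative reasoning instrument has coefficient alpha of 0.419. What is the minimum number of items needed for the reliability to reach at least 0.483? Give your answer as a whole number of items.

Rearranging the Spearman-Brown formula for n,
n = r*(1 − r) / [ r (1 − r*) ]
n = 0.483 × (1 − 0.419) / [ 0.419 × (1 − 0.483) ]
n = 0.280623 / 0.216623 ≈ 1.2954
1.2954 × 45 = 58.29 → 59 items

59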